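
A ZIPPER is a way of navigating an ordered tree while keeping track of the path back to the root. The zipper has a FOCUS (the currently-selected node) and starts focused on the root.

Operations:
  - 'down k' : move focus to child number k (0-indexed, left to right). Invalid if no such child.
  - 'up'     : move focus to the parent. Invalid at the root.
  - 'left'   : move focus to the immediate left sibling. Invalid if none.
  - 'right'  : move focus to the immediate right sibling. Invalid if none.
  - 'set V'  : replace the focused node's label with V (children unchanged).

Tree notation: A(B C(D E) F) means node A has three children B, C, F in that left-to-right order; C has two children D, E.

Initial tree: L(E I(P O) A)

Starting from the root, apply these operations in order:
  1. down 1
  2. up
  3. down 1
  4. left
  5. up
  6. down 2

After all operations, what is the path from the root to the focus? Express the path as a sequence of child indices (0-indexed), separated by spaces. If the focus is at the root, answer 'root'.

Answer: 2

Derivation:
Step 1 (down 1): focus=I path=1 depth=1 children=['P', 'O'] left=['E'] right=['A'] parent=L
Step 2 (up): focus=L path=root depth=0 children=['E', 'I', 'A'] (at root)
Step 3 (down 1): focus=I path=1 depth=1 children=['P', 'O'] left=['E'] right=['A'] parent=L
Step 4 (left): focus=E path=0 depth=1 children=[] left=[] right=['I', 'A'] parent=L
Step 5 (up): focus=L path=root depth=0 children=['E', 'I', 'A'] (at root)
Step 6 (down 2): focus=A path=2 depth=1 children=[] left=['E', 'I'] right=[] parent=L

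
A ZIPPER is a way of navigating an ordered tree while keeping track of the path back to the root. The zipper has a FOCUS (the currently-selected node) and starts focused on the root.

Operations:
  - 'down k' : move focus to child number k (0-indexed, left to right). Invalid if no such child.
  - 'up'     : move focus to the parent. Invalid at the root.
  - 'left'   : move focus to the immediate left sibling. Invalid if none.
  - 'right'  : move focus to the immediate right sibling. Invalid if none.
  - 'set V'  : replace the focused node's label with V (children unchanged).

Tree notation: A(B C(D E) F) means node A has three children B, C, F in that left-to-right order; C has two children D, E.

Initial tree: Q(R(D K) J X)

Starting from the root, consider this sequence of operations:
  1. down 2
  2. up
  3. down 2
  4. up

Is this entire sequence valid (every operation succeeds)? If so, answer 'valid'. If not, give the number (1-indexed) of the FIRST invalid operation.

Step 1 (down 2): focus=X path=2 depth=1 children=[] left=['R', 'J'] right=[] parent=Q
Step 2 (up): focus=Q path=root depth=0 children=['R', 'J', 'X'] (at root)
Step 3 (down 2): focus=X path=2 depth=1 children=[] left=['R', 'J'] right=[] parent=Q
Step 4 (up): focus=Q path=root depth=0 children=['R', 'J', 'X'] (at root)

Answer: valid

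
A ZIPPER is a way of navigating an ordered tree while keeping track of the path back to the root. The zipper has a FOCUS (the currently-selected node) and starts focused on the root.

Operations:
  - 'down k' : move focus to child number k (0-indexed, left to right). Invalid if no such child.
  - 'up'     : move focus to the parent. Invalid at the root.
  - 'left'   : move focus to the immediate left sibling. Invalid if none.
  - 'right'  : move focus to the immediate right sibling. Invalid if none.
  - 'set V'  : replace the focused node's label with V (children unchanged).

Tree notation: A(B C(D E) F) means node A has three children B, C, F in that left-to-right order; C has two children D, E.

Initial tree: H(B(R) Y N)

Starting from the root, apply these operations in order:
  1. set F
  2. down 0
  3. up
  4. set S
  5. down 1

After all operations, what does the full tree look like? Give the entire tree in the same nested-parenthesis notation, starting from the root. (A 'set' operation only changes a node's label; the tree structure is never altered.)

Answer: S(B(R) Y N)

Derivation:
Step 1 (set F): focus=F path=root depth=0 children=['B', 'Y', 'N'] (at root)
Step 2 (down 0): focus=B path=0 depth=1 children=['R'] left=[] right=['Y', 'N'] parent=F
Step 3 (up): focus=F path=root depth=0 children=['B', 'Y', 'N'] (at root)
Step 4 (set S): focus=S path=root depth=0 children=['B', 'Y', 'N'] (at root)
Step 5 (down 1): focus=Y path=1 depth=1 children=[] left=['B'] right=['N'] parent=S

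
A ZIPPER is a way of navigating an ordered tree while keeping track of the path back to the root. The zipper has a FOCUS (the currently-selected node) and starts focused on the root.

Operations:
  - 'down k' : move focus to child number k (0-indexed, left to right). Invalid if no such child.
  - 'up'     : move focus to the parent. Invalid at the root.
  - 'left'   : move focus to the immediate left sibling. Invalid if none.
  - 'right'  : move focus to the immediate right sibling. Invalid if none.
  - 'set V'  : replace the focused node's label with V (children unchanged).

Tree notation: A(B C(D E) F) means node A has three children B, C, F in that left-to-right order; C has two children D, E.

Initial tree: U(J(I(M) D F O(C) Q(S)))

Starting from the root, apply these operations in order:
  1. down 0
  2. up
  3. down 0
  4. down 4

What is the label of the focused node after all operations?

Step 1 (down 0): focus=J path=0 depth=1 children=['I', 'D', 'F', 'O', 'Q'] left=[] right=[] parent=U
Step 2 (up): focus=U path=root depth=0 children=['J'] (at root)
Step 3 (down 0): focus=J path=0 depth=1 children=['I', 'D', 'F', 'O', 'Q'] left=[] right=[] parent=U
Step 4 (down 4): focus=Q path=0/4 depth=2 children=['S'] left=['I', 'D', 'F', 'O'] right=[] parent=J

Answer: Q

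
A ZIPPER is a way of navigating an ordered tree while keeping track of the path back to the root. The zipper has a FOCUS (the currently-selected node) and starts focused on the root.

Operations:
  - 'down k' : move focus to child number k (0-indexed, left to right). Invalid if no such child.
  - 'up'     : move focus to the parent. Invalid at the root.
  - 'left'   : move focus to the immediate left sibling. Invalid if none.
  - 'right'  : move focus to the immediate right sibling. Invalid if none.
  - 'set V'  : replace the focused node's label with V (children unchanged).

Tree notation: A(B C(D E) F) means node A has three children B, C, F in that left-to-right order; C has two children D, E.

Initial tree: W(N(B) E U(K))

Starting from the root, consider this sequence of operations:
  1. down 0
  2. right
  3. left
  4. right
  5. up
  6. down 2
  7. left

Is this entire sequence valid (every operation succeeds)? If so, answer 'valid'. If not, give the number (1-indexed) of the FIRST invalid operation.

Step 1 (down 0): focus=N path=0 depth=1 children=['B'] left=[] right=['E', 'U'] parent=W
Step 2 (right): focus=E path=1 depth=1 children=[] left=['N'] right=['U'] parent=W
Step 3 (left): focus=N path=0 depth=1 children=['B'] left=[] right=['E', 'U'] parent=W
Step 4 (right): focus=E path=1 depth=1 children=[] left=['N'] right=['U'] parent=W
Step 5 (up): focus=W path=root depth=0 children=['N', 'E', 'U'] (at root)
Step 6 (down 2): focus=U path=2 depth=1 children=['K'] left=['N', 'E'] right=[] parent=W
Step 7 (left): focus=E path=1 depth=1 children=[] left=['N'] right=['U'] parent=W

Answer: valid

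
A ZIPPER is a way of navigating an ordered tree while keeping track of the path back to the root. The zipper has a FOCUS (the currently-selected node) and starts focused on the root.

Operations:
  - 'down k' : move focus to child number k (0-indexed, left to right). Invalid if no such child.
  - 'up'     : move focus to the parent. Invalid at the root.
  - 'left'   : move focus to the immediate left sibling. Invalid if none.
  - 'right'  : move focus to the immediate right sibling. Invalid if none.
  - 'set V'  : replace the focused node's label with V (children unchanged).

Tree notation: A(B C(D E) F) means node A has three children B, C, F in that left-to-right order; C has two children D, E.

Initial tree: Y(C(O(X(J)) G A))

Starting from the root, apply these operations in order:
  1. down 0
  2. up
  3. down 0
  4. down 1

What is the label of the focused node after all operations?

Answer: G

Derivation:
Step 1 (down 0): focus=C path=0 depth=1 children=['O', 'G', 'A'] left=[] right=[] parent=Y
Step 2 (up): focus=Y path=root depth=0 children=['C'] (at root)
Step 3 (down 0): focus=C path=0 depth=1 children=['O', 'G', 'A'] left=[] right=[] parent=Y
Step 4 (down 1): focus=G path=0/1 depth=2 children=[] left=['O'] right=['A'] parent=C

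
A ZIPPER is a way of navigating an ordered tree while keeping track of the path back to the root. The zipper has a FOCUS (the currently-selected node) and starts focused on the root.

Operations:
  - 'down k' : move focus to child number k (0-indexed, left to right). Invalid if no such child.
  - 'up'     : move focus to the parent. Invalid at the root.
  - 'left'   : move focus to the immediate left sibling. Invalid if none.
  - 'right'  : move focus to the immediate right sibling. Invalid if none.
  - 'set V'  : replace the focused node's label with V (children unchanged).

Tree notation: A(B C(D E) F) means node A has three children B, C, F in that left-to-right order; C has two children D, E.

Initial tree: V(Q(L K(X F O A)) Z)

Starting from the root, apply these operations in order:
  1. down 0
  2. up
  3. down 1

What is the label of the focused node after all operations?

Answer: Z

Derivation:
Step 1 (down 0): focus=Q path=0 depth=1 children=['L', 'K'] left=[] right=['Z'] parent=V
Step 2 (up): focus=V path=root depth=0 children=['Q', 'Z'] (at root)
Step 3 (down 1): focus=Z path=1 depth=1 children=[] left=['Q'] right=[] parent=V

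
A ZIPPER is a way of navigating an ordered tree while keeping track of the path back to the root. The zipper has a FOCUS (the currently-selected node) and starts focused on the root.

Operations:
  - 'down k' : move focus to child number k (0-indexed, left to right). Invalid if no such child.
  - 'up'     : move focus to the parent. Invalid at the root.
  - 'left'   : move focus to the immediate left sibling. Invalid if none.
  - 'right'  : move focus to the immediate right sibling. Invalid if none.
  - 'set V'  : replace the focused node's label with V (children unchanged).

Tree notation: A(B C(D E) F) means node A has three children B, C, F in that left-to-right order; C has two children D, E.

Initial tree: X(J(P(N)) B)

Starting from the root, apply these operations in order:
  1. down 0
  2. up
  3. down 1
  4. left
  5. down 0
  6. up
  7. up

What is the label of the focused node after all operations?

Answer: X

Derivation:
Step 1 (down 0): focus=J path=0 depth=1 children=['P'] left=[] right=['B'] parent=X
Step 2 (up): focus=X path=root depth=0 children=['J', 'B'] (at root)
Step 3 (down 1): focus=B path=1 depth=1 children=[] left=['J'] right=[] parent=X
Step 4 (left): focus=J path=0 depth=1 children=['P'] left=[] right=['B'] parent=X
Step 5 (down 0): focus=P path=0/0 depth=2 children=['N'] left=[] right=[] parent=J
Step 6 (up): focus=J path=0 depth=1 children=['P'] left=[] right=['B'] parent=X
Step 7 (up): focus=X path=root depth=0 children=['J', 'B'] (at root)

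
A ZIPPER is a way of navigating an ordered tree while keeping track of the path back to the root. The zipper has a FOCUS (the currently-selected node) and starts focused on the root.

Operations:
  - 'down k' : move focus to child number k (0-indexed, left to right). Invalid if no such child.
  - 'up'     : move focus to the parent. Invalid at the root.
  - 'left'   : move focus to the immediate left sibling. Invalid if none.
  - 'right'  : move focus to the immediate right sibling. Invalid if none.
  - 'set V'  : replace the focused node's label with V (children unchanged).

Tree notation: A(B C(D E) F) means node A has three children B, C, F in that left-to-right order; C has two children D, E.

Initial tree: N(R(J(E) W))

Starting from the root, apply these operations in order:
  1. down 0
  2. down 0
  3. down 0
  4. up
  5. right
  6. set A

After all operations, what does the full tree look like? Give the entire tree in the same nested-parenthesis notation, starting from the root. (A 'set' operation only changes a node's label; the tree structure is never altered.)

Step 1 (down 0): focus=R path=0 depth=1 children=['J', 'W'] left=[] right=[] parent=N
Step 2 (down 0): focus=J path=0/0 depth=2 children=['E'] left=[] right=['W'] parent=R
Step 3 (down 0): focus=E path=0/0/0 depth=3 children=[] left=[] right=[] parent=J
Step 4 (up): focus=J path=0/0 depth=2 children=['E'] left=[] right=['W'] parent=R
Step 5 (right): focus=W path=0/1 depth=2 children=[] left=['J'] right=[] parent=R
Step 6 (set A): focus=A path=0/1 depth=2 children=[] left=['J'] right=[] parent=R

Answer: N(R(J(E) A))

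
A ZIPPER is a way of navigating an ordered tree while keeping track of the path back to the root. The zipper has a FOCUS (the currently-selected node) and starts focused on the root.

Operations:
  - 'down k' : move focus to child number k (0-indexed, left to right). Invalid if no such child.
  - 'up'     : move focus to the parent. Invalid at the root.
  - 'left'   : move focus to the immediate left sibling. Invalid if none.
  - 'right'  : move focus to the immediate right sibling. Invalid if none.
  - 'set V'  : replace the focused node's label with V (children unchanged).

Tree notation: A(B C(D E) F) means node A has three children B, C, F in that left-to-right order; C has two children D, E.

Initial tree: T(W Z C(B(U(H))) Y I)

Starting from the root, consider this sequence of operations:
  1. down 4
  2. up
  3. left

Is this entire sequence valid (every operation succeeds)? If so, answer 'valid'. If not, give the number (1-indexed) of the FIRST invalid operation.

Step 1 (down 4): focus=I path=4 depth=1 children=[] left=['W', 'Z', 'C', 'Y'] right=[] parent=T
Step 2 (up): focus=T path=root depth=0 children=['W', 'Z', 'C', 'Y', 'I'] (at root)
Step 3 (left): INVALID

Answer: 3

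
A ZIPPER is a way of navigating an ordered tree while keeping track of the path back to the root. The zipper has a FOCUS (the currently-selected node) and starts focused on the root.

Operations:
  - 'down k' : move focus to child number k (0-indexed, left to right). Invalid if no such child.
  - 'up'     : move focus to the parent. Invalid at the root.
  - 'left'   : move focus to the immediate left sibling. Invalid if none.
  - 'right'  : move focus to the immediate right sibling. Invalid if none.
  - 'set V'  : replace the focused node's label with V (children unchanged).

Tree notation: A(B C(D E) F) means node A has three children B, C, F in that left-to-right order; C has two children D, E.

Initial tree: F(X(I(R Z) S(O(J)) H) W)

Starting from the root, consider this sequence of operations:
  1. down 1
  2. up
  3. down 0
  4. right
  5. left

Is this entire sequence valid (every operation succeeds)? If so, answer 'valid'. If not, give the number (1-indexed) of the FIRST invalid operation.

Step 1 (down 1): focus=W path=1 depth=1 children=[] left=['X'] right=[] parent=F
Step 2 (up): focus=F path=root depth=0 children=['X', 'W'] (at root)
Step 3 (down 0): focus=X path=0 depth=1 children=['I', 'S', 'H'] left=[] right=['W'] parent=F
Step 4 (right): focus=W path=1 depth=1 children=[] left=['X'] right=[] parent=F
Step 5 (left): focus=X path=0 depth=1 children=['I', 'S', 'H'] left=[] right=['W'] parent=F

Answer: valid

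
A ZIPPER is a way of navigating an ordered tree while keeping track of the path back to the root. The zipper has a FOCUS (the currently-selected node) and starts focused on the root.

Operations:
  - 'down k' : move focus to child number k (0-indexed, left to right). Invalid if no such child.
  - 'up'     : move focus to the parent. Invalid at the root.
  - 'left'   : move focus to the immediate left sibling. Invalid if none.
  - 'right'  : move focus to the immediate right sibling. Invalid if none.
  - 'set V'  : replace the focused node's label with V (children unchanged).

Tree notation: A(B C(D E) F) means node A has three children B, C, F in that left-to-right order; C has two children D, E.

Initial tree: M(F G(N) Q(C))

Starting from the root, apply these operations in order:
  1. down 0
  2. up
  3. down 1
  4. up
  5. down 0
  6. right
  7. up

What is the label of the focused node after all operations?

Answer: M

Derivation:
Step 1 (down 0): focus=F path=0 depth=1 children=[] left=[] right=['G', 'Q'] parent=M
Step 2 (up): focus=M path=root depth=0 children=['F', 'G', 'Q'] (at root)
Step 3 (down 1): focus=G path=1 depth=1 children=['N'] left=['F'] right=['Q'] parent=M
Step 4 (up): focus=M path=root depth=0 children=['F', 'G', 'Q'] (at root)
Step 5 (down 0): focus=F path=0 depth=1 children=[] left=[] right=['G', 'Q'] parent=M
Step 6 (right): focus=G path=1 depth=1 children=['N'] left=['F'] right=['Q'] parent=M
Step 7 (up): focus=M path=root depth=0 children=['F', 'G', 'Q'] (at root)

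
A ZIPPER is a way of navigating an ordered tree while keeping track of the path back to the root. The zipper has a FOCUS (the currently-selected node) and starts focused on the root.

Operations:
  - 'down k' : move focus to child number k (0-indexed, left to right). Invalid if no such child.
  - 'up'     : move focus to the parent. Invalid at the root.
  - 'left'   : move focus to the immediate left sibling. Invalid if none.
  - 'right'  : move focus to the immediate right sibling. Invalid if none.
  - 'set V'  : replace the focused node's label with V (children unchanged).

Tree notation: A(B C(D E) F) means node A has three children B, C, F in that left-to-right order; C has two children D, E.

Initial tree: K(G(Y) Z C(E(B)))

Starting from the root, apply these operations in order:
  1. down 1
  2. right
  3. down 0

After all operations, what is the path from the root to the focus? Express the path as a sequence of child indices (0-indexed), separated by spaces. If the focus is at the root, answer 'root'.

Step 1 (down 1): focus=Z path=1 depth=1 children=[] left=['G'] right=['C'] parent=K
Step 2 (right): focus=C path=2 depth=1 children=['E'] left=['G', 'Z'] right=[] parent=K
Step 3 (down 0): focus=E path=2/0 depth=2 children=['B'] left=[] right=[] parent=C

Answer: 2 0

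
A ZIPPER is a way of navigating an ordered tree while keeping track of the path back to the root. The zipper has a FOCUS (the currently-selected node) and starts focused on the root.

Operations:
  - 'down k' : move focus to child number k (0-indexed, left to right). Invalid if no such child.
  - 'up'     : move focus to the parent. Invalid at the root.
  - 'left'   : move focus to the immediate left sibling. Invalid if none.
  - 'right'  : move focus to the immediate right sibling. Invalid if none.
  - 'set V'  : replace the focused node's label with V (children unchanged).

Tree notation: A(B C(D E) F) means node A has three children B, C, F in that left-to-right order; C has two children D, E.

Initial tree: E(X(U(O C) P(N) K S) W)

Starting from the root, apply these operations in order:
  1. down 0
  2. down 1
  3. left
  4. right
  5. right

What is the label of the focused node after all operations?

Step 1 (down 0): focus=X path=0 depth=1 children=['U', 'P', 'K', 'S'] left=[] right=['W'] parent=E
Step 2 (down 1): focus=P path=0/1 depth=2 children=['N'] left=['U'] right=['K', 'S'] parent=X
Step 3 (left): focus=U path=0/0 depth=2 children=['O', 'C'] left=[] right=['P', 'K', 'S'] parent=X
Step 4 (right): focus=P path=0/1 depth=2 children=['N'] left=['U'] right=['K', 'S'] parent=X
Step 5 (right): focus=K path=0/2 depth=2 children=[] left=['U', 'P'] right=['S'] parent=X

Answer: K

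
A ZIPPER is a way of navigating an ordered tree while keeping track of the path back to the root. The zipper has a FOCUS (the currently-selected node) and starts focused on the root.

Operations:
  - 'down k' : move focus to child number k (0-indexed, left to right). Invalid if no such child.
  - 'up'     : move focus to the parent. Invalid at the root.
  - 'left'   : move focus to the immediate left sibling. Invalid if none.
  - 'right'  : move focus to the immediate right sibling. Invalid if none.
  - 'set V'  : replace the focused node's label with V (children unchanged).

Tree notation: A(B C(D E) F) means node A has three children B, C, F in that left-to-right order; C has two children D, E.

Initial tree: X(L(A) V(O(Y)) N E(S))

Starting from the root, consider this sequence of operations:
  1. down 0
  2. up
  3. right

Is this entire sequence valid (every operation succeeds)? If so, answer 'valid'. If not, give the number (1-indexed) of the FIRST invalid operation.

Step 1 (down 0): focus=L path=0 depth=1 children=['A'] left=[] right=['V', 'N', 'E'] parent=X
Step 2 (up): focus=X path=root depth=0 children=['L', 'V', 'N', 'E'] (at root)
Step 3 (right): INVALID

Answer: 3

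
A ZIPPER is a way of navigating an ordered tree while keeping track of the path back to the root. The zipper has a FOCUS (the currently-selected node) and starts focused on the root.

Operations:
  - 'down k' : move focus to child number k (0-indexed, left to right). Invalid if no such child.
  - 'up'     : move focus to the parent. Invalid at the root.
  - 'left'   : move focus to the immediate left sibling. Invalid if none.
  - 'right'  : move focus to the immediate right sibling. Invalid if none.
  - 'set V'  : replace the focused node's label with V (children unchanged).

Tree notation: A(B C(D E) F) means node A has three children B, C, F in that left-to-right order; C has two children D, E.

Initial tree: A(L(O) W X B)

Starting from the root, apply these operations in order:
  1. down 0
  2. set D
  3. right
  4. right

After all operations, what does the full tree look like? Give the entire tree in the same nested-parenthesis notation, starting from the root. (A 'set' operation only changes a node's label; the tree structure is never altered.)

Answer: A(D(O) W X B)

Derivation:
Step 1 (down 0): focus=L path=0 depth=1 children=['O'] left=[] right=['W', 'X', 'B'] parent=A
Step 2 (set D): focus=D path=0 depth=1 children=['O'] left=[] right=['W', 'X', 'B'] parent=A
Step 3 (right): focus=W path=1 depth=1 children=[] left=['D'] right=['X', 'B'] parent=A
Step 4 (right): focus=X path=2 depth=1 children=[] left=['D', 'W'] right=['B'] parent=A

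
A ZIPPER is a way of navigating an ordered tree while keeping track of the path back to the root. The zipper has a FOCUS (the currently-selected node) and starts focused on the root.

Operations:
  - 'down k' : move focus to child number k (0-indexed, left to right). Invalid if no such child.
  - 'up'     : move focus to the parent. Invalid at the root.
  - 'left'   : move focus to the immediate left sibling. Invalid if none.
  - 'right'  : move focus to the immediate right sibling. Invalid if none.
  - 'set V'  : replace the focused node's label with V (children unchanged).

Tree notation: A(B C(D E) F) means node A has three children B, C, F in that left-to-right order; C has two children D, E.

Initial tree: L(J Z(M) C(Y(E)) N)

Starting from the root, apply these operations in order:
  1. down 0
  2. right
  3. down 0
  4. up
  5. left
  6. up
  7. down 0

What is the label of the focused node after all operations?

Step 1 (down 0): focus=J path=0 depth=1 children=[] left=[] right=['Z', 'C', 'N'] parent=L
Step 2 (right): focus=Z path=1 depth=1 children=['M'] left=['J'] right=['C', 'N'] parent=L
Step 3 (down 0): focus=M path=1/0 depth=2 children=[] left=[] right=[] parent=Z
Step 4 (up): focus=Z path=1 depth=1 children=['M'] left=['J'] right=['C', 'N'] parent=L
Step 5 (left): focus=J path=0 depth=1 children=[] left=[] right=['Z', 'C', 'N'] parent=L
Step 6 (up): focus=L path=root depth=0 children=['J', 'Z', 'C', 'N'] (at root)
Step 7 (down 0): focus=J path=0 depth=1 children=[] left=[] right=['Z', 'C', 'N'] parent=L

Answer: J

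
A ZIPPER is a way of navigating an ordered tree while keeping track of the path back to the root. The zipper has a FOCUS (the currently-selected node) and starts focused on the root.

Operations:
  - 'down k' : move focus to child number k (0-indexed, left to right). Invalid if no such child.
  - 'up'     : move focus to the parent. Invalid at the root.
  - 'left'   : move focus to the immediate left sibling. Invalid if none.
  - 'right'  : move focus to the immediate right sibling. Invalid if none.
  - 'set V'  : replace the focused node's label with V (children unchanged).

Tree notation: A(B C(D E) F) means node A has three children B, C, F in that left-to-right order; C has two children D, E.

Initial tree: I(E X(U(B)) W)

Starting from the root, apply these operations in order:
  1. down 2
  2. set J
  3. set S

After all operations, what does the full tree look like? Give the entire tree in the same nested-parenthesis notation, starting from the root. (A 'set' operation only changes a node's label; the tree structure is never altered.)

Step 1 (down 2): focus=W path=2 depth=1 children=[] left=['E', 'X'] right=[] parent=I
Step 2 (set J): focus=J path=2 depth=1 children=[] left=['E', 'X'] right=[] parent=I
Step 3 (set S): focus=S path=2 depth=1 children=[] left=['E', 'X'] right=[] parent=I

Answer: I(E X(U(B)) S)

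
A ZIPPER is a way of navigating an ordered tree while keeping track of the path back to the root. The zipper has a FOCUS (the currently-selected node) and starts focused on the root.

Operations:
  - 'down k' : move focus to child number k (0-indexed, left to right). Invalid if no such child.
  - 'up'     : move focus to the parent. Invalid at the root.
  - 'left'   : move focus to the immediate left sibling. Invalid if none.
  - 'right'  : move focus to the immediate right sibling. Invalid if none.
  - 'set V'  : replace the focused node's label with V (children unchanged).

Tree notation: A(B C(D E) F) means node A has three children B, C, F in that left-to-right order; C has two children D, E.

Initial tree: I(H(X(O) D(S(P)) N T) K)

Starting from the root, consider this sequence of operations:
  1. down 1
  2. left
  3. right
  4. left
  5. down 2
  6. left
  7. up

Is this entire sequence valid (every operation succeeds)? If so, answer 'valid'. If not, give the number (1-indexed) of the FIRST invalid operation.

Step 1 (down 1): focus=K path=1 depth=1 children=[] left=['H'] right=[] parent=I
Step 2 (left): focus=H path=0 depth=1 children=['X', 'D', 'N', 'T'] left=[] right=['K'] parent=I
Step 3 (right): focus=K path=1 depth=1 children=[] left=['H'] right=[] parent=I
Step 4 (left): focus=H path=0 depth=1 children=['X', 'D', 'N', 'T'] left=[] right=['K'] parent=I
Step 5 (down 2): focus=N path=0/2 depth=2 children=[] left=['X', 'D'] right=['T'] parent=H
Step 6 (left): focus=D path=0/1 depth=2 children=['S'] left=['X'] right=['N', 'T'] parent=H
Step 7 (up): focus=H path=0 depth=1 children=['X', 'D', 'N', 'T'] left=[] right=['K'] parent=I

Answer: valid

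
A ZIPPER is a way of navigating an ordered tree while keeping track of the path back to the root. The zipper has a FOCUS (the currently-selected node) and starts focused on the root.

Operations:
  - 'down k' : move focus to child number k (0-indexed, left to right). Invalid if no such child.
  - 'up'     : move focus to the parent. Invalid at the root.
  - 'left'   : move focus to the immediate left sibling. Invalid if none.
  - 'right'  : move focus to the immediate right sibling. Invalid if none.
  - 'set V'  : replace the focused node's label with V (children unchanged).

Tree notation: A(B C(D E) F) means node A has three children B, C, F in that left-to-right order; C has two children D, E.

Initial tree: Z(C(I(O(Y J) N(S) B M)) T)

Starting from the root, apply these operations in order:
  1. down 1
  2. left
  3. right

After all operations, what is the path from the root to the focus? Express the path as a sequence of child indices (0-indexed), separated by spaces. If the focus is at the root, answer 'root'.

Step 1 (down 1): focus=T path=1 depth=1 children=[] left=['C'] right=[] parent=Z
Step 2 (left): focus=C path=0 depth=1 children=['I'] left=[] right=['T'] parent=Z
Step 3 (right): focus=T path=1 depth=1 children=[] left=['C'] right=[] parent=Z

Answer: 1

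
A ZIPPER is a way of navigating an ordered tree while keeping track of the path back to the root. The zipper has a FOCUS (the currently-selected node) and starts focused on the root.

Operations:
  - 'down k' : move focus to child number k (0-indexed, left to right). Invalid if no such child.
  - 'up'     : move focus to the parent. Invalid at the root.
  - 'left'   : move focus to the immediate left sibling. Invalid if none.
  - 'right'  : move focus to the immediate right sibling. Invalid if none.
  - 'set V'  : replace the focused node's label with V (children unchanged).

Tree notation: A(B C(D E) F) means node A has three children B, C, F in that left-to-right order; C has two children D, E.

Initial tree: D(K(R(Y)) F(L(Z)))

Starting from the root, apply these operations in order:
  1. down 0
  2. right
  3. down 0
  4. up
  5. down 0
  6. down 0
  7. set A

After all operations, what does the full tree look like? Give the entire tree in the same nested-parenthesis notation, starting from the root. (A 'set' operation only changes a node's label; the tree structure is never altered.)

Answer: D(K(R(Y)) F(L(A)))

Derivation:
Step 1 (down 0): focus=K path=0 depth=1 children=['R'] left=[] right=['F'] parent=D
Step 2 (right): focus=F path=1 depth=1 children=['L'] left=['K'] right=[] parent=D
Step 3 (down 0): focus=L path=1/0 depth=2 children=['Z'] left=[] right=[] parent=F
Step 4 (up): focus=F path=1 depth=1 children=['L'] left=['K'] right=[] parent=D
Step 5 (down 0): focus=L path=1/0 depth=2 children=['Z'] left=[] right=[] parent=F
Step 6 (down 0): focus=Z path=1/0/0 depth=3 children=[] left=[] right=[] parent=L
Step 7 (set A): focus=A path=1/0/0 depth=3 children=[] left=[] right=[] parent=L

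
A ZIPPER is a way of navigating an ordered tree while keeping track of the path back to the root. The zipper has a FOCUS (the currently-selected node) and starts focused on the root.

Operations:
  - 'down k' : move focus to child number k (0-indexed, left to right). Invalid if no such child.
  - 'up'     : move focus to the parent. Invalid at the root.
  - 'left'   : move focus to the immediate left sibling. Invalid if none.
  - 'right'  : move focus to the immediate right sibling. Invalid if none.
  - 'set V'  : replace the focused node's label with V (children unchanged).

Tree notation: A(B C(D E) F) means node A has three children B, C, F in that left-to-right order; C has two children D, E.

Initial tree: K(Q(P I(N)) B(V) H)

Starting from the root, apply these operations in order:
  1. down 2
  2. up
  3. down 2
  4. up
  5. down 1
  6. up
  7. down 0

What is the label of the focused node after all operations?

Answer: Q

Derivation:
Step 1 (down 2): focus=H path=2 depth=1 children=[] left=['Q', 'B'] right=[] parent=K
Step 2 (up): focus=K path=root depth=0 children=['Q', 'B', 'H'] (at root)
Step 3 (down 2): focus=H path=2 depth=1 children=[] left=['Q', 'B'] right=[] parent=K
Step 4 (up): focus=K path=root depth=0 children=['Q', 'B', 'H'] (at root)
Step 5 (down 1): focus=B path=1 depth=1 children=['V'] left=['Q'] right=['H'] parent=K
Step 6 (up): focus=K path=root depth=0 children=['Q', 'B', 'H'] (at root)
Step 7 (down 0): focus=Q path=0 depth=1 children=['P', 'I'] left=[] right=['B', 'H'] parent=K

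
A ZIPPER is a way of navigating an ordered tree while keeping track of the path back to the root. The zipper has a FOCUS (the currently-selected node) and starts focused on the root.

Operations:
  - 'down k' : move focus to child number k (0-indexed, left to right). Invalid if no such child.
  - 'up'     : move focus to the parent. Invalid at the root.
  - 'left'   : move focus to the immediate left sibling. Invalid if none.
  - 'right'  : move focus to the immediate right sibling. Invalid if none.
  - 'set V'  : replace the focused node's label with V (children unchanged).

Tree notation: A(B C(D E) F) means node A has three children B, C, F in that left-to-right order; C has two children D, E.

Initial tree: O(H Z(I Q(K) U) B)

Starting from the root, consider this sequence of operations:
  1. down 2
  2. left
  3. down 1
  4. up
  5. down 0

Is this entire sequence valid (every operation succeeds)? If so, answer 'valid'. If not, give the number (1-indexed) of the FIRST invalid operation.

Step 1 (down 2): focus=B path=2 depth=1 children=[] left=['H', 'Z'] right=[] parent=O
Step 2 (left): focus=Z path=1 depth=1 children=['I', 'Q', 'U'] left=['H'] right=['B'] parent=O
Step 3 (down 1): focus=Q path=1/1 depth=2 children=['K'] left=['I'] right=['U'] parent=Z
Step 4 (up): focus=Z path=1 depth=1 children=['I', 'Q', 'U'] left=['H'] right=['B'] parent=O
Step 5 (down 0): focus=I path=1/0 depth=2 children=[] left=[] right=['Q', 'U'] parent=Z

Answer: valid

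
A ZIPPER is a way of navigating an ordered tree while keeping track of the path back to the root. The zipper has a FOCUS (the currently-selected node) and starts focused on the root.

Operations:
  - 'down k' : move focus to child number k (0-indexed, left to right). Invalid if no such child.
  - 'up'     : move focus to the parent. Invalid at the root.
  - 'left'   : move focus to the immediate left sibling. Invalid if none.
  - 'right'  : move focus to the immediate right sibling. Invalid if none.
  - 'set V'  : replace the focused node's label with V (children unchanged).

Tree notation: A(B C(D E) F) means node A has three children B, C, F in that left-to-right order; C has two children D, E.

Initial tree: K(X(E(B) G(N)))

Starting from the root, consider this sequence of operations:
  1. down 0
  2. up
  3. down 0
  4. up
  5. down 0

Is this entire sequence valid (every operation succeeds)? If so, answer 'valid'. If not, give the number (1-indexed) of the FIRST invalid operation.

Answer: valid

Derivation:
Step 1 (down 0): focus=X path=0 depth=1 children=['E', 'G'] left=[] right=[] parent=K
Step 2 (up): focus=K path=root depth=0 children=['X'] (at root)
Step 3 (down 0): focus=X path=0 depth=1 children=['E', 'G'] left=[] right=[] parent=K
Step 4 (up): focus=K path=root depth=0 children=['X'] (at root)
Step 5 (down 0): focus=X path=0 depth=1 children=['E', 'G'] left=[] right=[] parent=K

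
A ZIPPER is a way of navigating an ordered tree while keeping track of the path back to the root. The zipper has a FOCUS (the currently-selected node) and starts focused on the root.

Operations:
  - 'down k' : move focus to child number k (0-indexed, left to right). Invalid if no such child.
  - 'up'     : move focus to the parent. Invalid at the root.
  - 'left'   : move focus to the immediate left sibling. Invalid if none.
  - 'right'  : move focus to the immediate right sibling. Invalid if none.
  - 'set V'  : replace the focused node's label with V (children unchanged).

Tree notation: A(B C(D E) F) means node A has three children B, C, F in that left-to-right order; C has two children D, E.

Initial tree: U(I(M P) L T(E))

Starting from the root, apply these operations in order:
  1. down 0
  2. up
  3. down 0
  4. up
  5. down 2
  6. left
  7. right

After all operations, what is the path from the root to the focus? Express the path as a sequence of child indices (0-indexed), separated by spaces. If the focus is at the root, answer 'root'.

Step 1 (down 0): focus=I path=0 depth=1 children=['M', 'P'] left=[] right=['L', 'T'] parent=U
Step 2 (up): focus=U path=root depth=0 children=['I', 'L', 'T'] (at root)
Step 3 (down 0): focus=I path=0 depth=1 children=['M', 'P'] left=[] right=['L', 'T'] parent=U
Step 4 (up): focus=U path=root depth=0 children=['I', 'L', 'T'] (at root)
Step 5 (down 2): focus=T path=2 depth=1 children=['E'] left=['I', 'L'] right=[] parent=U
Step 6 (left): focus=L path=1 depth=1 children=[] left=['I'] right=['T'] parent=U
Step 7 (right): focus=T path=2 depth=1 children=['E'] left=['I', 'L'] right=[] parent=U

Answer: 2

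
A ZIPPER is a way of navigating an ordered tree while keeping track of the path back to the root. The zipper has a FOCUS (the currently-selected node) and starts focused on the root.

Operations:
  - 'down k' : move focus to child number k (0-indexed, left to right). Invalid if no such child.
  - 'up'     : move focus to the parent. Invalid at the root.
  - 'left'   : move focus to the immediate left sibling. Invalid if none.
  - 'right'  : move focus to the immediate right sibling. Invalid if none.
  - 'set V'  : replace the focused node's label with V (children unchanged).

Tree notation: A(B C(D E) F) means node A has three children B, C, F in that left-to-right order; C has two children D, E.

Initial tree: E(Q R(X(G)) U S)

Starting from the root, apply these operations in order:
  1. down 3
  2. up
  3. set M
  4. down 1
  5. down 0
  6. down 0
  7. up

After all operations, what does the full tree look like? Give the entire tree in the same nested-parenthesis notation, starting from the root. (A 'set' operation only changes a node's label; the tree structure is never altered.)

Answer: M(Q R(X(G)) U S)

Derivation:
Step 1 (down 3): focus=S path=3 depth=1 children=[] left=['Q', 'R', 'U'] right=[] parent=E
Step 2 (up): focus=E path=root depth=0 children=['Q', 'R', 'U', 'S'] (at root)
Step 3 (set M): focus=M path=root depth=0 children=['Q', 'R', 'U', 'S'] (at root)
Step 4 (down 1): focus=R path=1 depth=1 children=['X'] left=['Q'] right=['U', 'S'] parent=M
Step 5 (down 0): focus=X path=1/0 depth=2 children=['G'] left=[] right=[] parent=R
Step 6 (down 0): focus=G path=1/0/0 depth=3 children=[] left=[] right=[] parent=X
Step 7 (up): focus=X path=1/0 depth=2 children=['G'] left=[] right=[] parent=R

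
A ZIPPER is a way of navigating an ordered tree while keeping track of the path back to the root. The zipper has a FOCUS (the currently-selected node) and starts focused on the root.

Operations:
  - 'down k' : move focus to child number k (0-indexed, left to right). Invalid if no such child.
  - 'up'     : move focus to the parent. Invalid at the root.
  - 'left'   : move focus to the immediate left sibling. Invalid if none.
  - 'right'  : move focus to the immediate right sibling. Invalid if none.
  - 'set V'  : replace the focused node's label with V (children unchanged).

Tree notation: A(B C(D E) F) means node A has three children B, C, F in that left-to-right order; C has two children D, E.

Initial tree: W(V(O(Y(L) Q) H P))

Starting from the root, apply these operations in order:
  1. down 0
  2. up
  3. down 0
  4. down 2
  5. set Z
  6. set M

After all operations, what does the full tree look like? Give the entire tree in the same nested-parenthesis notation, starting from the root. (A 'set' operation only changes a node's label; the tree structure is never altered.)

Answer: W(V(O(Y(L) Q) H M))

Derivation:
Step 1 (down 0): focus=V path=0 depth=1 children=['O', 'H', 'P'] left=[] right=[] parent=W
Step 2 (up): focus=W path=root depth=0 children=['V'] (at root)
Step 3 (down 0): focus=V path=0 depth=1 children=['O', 'H', 'P'] left=[] right=[] parent=W
Step 4 (down 2): focus=P path=0/2 depth=2 children=[] left=['O', 'H'] right=[] parent=V
Step 5 (set Z): focus=Z path=0/2 depth=2 children=[] left=['O', 'H'] right=[] parent=V
Step 6 (set M): focus=M path=0/2 depth=2 children=[] left=['O', 'H'] right=[] parent=V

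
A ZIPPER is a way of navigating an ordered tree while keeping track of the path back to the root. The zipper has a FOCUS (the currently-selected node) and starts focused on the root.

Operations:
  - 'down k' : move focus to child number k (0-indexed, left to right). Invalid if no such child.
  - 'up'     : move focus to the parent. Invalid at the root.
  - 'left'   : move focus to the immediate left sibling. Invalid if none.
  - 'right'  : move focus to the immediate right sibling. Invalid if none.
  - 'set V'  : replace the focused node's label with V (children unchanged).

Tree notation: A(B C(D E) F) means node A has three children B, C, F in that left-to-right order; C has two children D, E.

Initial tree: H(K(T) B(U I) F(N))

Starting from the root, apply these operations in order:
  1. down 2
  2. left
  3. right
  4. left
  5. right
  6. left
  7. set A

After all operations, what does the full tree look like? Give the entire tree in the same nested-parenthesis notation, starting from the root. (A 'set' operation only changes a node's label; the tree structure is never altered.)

Step 1 (down 2): focus=F path=2 depth=1 children=['N'] left=['K', 'B'] right=[] parent=H
Step 2 (left): focus=B path=1 depth=1 children=['U', 'I'] left=['K'] right=['F'] parent=H
Step 3 (right): focus=F path=2 depth=1 children=['N'] left=['K', 'B'] right=[] parent=H
Step 4 (left): focus=B path=1 depth=1 children=['U', 'I'] left=['K'] right=['F'] parent=H
Step 5 (right): focus=F path=2 depth=1 children=['N'] left=['K', 'B'] right=[] parent=H
Step 6 (left): focus=B path=1 depth=1 children=['U', 'I'] left=['K'] right=['F'] parent=H
Step 7 (set A): focus=A path=1 depth=1 children=['U', 'I'] left=['K'] right=['F'] parent=H

Answer: H(K(T) A(U I) F(N))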